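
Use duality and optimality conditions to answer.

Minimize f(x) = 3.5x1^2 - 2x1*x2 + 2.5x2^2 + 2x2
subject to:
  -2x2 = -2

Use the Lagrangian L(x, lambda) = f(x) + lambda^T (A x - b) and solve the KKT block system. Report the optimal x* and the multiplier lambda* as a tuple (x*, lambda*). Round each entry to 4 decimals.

Form the Lagrangian:
  L(x, lambda) = (1/2) x^T Q x + c^T x + lambda^T (A x - b)
Stationarity (grad_x L = 0): Q x + c + A^T lambda = 0.
Primal feasibility: A x = b.

This gives the KKT block system:
  [ Q   A^T ] [ x     ]   [-c ]
  [ A    0  ] [ lambda ] = [ b ]

Solving the linear system:
  x*      = (0.2857, 1)
  lambda* = (3.2143)
  f(x*)   = 4.2143

x* = (0.2857, 1), lambda* = (3.2143)


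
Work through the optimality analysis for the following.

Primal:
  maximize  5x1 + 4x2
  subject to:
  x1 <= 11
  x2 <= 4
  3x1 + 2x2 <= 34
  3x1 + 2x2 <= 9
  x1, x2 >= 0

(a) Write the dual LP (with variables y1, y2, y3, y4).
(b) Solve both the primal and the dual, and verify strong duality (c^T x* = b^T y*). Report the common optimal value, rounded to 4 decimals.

The standard primal-dual pair for 'max c^T x s.t. A x <= b, x >= 0' is:
  Dual:  min b^T y  s.t.  A^T y >= c,  y >= 0.

So the dual LP is:
  minimize  11y1 + 4y2 + 34y3 + 9y4
  subject to:
    y1 + 3y3 + 3y4 >= 5
    y2 + 2y3 + 2y4 >= 4
    y1, y2, y3, y4 >= 0

Solving the primal: x* = (0.3333, 4).
  primal value c^T x* = 17.6667.
Solving the dual: y* = (0, 0.6667, 0, 1.6667).
  dual value b^T y* = 17.6667.
Strong duality: c^T x* = b^T y*. Confirmed.

17.6667


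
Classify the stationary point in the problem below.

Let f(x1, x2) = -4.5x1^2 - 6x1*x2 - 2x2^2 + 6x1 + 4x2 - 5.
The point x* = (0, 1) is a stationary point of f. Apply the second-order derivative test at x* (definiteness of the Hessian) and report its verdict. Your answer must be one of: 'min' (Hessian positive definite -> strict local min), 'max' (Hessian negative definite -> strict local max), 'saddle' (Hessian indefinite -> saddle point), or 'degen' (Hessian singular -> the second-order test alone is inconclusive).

Compute the Hessian H = grad^2 f:
  H = [[-9, -6], [-6, -4]]
Verify stationarity: grad f(x*) = H x* + g = (0, 0).
Eigenvalues of H: -13, 0.
H has a zero eigenvalue (singular; negative semidefinite but not definite), so H is neither positive definite, negative definite, nor indefinite. The second-order test alone is inconclusive -> degen.
(Indeed, f is constant along the null direction of H through x*, so x* is not a strict local extremum.)

degen


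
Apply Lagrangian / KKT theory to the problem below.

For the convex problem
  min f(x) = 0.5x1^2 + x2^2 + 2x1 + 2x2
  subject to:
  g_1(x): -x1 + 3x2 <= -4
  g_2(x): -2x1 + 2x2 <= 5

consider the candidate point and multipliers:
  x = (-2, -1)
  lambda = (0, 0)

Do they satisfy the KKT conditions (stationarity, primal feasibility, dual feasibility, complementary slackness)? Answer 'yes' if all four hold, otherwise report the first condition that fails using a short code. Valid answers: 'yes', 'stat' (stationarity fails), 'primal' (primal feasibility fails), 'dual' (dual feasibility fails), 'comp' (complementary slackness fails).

Gradient of f: grad f(x) = Q x + c = (0, 0)
Constraint values g_i(x) = a_i^T x - b_i:
  g_1((-2, -1)) = 3
  g_2((-2, -1)) = -3
Stationarity residual: grad f(x) + sum_i lambda_i a_i = (0, 0)
  -> stationarity OK
Primal feasibility (all g_i <= 0): FAILS
Dual feasibility (all lambda_i >= 0): OK
Complementary slackness (lambda_i * g_i(x) = 0 for all i): OK

Verdict: the first failing condition is primal_feasibility -> primal.

primal


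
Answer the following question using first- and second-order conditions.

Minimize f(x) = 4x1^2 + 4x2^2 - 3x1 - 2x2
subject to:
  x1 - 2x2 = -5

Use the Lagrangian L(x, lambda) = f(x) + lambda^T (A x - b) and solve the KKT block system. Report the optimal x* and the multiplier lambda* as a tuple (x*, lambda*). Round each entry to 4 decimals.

Form the Lagrangian:
  L(x, lambda) = (1/2) x^T Q x + c^T x + lambda^T (A x - b)
Stationarity (grad_x L = 0): Q x + c + A^T lambda = 0.
Primal feasibility: A x = b.

This gives the KKT block system:
  [ Q   A^T ] [ x     ]   [-c ]
  [ A    0  ] [ lambda ] = [ b ]

Solving the linear system:
  x*      = (-0.6, 2.2)
  lambda* = (7.8)
  f(x*)   = 18.2

x* = (-0.6, 2.2), lambda* = (7.8)


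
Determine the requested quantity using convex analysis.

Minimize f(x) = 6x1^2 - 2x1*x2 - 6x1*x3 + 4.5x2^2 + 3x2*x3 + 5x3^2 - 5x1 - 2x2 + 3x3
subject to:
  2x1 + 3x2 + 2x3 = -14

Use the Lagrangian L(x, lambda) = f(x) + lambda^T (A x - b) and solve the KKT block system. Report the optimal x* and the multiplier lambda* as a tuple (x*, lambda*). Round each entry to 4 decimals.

Form the Lagrangian:
  L(x, lambda) = (1/2) x^T Q x + c^T x + lambda^T (A x - b)
Stationarity (grad_x L = 0): Q x + c + A^T lambda = 0.
Primal feasibility: A x = b.

This gives the KKT block system:
  [ Q   A^T ] [ x     ]   [-c ]
  [ A    0  ] [ lambda ] = [ b ]

Solving the linear system:
  x*      = (-2.1473, -1.6312, -2.4059)
  lambda* = (6.5347)
  f(x*)   = 49.133

x* = (-2.1473, -1.6312, -2.4059), lambda* = (6.5347)


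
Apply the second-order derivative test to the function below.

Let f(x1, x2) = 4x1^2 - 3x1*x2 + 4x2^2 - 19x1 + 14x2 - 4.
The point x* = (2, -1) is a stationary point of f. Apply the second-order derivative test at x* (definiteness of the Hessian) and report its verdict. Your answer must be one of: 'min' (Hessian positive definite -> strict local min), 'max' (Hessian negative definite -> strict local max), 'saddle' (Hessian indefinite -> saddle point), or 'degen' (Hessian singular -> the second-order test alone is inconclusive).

Compute the Hessian H = grad^2 f:
  H = [[8, -3], [-3, 8]]
Verify stationarity: grad f(x*) = H x* + g = (0, 0).
Eigenvalues of H: 5, 11.
Both eigenvalues > 0, so H is positive definite -> x* is a strict local min.

min


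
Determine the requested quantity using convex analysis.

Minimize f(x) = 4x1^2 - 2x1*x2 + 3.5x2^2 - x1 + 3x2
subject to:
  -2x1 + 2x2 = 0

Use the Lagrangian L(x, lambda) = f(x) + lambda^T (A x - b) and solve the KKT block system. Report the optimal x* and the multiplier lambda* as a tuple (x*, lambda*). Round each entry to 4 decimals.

Form the Lagrangian:
  L(x, lambda) = (1/2) x^T Q x + c^T x + lambda^T (A x - b)
Stationarity (grad_x L = 0): Q x + c + A^T lambda = 0.
Primal feasibility: A x = b.

This gives the KKT block system:
  [ Q   A^T ] [ x     ]   [-c ]
  [ A    0  ] [ lambda ] = [ b ]

Solving the linear system:
  x*      = (-0.1818, -0.1818)
  lambda* = (-1.0455)
  f(x*)   = -0.1818

x* = (-0.1818, -0.1818), lambda* = (-1.0455)


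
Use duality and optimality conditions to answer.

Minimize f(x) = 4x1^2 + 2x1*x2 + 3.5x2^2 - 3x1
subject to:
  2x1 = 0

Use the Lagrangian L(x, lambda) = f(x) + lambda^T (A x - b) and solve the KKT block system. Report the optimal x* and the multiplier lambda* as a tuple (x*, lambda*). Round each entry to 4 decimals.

Form the Lagrangian:
  L(x, lambda) = (1/2) x^T Q x + c^T x + lambda^T (A x - b)
Stationarity (grad_x L = 0): Q x + c + A^T lambda = 0.
Primal feasibility: A x = b.

This gives the KKT block system:
  [ Q   A^T ] [ x     ]   [-c ]
  [ A    0  ] [ lambda ] = [ b ]

Solving the linear system:
  x*      = (0, 0)
  lambda* = (1.5)
  f(x*)   = 0

x* = (0, 0), lambda* = (1.5)


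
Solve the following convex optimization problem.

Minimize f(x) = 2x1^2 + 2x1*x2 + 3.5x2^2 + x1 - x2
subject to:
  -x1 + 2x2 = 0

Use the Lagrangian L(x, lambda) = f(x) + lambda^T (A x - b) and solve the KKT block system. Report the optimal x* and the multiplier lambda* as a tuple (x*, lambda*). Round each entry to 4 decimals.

Form the Lagrangian:
  L(x, lambda) = (1/2) x^T Q x + c^T x + lambda^T (A x - b)
Stationarity (grad_x L = 0): Q x + c + A^T lambda = 0.
Primal feasibility: A x = b.

This gives the KKT block system:
  [ Q   A^T ] [ x     ]   [-c ]
  [ A    0  ] [ lambda ] = [ b ]

Solving the linear system:
  x*      = (-0.0645, -0.0323)
  lambda* = (0.6774)
  f(x*)   = -0.0161

x* = (-0.0645, -0.0323), lambda* = (0.6774)


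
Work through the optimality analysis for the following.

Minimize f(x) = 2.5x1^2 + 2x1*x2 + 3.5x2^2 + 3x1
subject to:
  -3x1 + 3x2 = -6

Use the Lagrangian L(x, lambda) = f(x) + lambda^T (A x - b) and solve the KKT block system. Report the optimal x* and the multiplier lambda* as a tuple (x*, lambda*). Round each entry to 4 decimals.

Form the Lagrangian:
  L(x, lambda) = (1/2) x^T Q x + c^T x + lambda^T (A x - b)
Stationarity (grad_x L = 0): Q x + c + A^T lambda = 0.
Primal feasibility: A x = b.

This gives the KKT block system:
  [ Q   A^T ] [ x     ]   [-c ]
  [ A    0  ] [ lambda ] = [ b ]

Solving the linear system:
  x*      = (0.9375, -1.0625)
  lambda* = (1.8542)
  f(x*)   = 6.9687

x* = (0.9375, -1.0625), lambda* = (1.8542)


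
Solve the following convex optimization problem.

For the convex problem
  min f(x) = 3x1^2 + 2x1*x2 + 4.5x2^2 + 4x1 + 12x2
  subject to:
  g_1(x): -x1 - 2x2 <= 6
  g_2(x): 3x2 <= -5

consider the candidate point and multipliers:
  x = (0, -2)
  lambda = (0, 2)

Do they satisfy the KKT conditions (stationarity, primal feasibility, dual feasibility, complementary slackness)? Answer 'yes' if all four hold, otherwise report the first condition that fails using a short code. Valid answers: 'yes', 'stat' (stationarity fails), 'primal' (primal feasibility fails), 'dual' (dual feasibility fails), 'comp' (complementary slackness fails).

Gradient of f: grad f(x) = Q x + c = (0, -6)
Constraint values g_i(x) = a_i^T x - b_i:
  g_1((0, -2)) = -2
  g_2((0, -2)) = -1
Stationarity residual: grad f(x) + sum_i lambda_i a_i = (0, 0)
  -> stationarity OK
Primal feasibility (all g_i <= 0): OK
Dual feasibility (all lambda_i >= 0): OK
Complementary slackness (lambda_i * g_i(x) = 0 for all i): FAILS

Verdict: the first failing condition is complementary_slackness -> comp.

comp


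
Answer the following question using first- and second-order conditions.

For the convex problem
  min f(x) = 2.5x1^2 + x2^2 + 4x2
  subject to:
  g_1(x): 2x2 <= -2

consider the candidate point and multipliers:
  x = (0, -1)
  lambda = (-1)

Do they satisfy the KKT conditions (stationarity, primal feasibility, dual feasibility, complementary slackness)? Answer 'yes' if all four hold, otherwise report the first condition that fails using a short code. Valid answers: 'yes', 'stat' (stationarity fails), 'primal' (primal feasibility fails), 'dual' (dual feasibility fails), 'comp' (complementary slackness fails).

Gradient of f: grad f(x) = Q x + c = (0, 2)
Constraint values g_i(x) = a_i^T x - b_i:
  g_1((0, -1)) = 0
Stationarity residual: grad f(x) + sum_i lambda_i a_i = (0, 0)
  -> stationarity OK
Primal feasibility (all g_i <= 0): OK
Dual feasibility (all lambda_i >= 0): FAILS
Complementary slackness (lambda_i * g_i(x) = 0 for all i): OK

Verdict: the first failing condition is dual_feasibility -> dual.

dual


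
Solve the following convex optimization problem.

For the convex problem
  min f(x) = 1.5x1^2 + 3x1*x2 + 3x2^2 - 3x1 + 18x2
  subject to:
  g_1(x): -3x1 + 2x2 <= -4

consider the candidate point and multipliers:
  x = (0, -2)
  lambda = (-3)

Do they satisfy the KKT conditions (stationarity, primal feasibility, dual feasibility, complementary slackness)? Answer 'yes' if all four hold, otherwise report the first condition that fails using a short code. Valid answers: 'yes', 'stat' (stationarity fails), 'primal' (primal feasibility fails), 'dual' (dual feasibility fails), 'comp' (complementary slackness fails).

Gradient of f: grad f(x) = Q x + c = (-9, 6)
Constraint values g_i(x) = a_i^T x - b_i:
  g_1((0, -2)) = 0
Stationarity residual: grad f(x) + sum_i lambda_i a_i = (0, 0)
  -> stationarity OK
Primal feasibility (all g_i <= 0): OK
Dual feasibility (all lambda_i >= 0): FAILS
Complementary slackness (lambda_i * g_i(x) = 0 for all i): OK

Verdict: the first failing condition is dual_feasibility -> dual.

dual


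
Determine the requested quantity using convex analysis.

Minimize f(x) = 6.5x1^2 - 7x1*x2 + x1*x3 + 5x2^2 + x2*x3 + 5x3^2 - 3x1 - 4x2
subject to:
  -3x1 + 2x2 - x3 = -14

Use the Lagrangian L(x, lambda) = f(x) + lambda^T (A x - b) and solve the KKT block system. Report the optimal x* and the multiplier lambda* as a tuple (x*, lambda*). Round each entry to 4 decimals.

Form the Lagrangian:
  L(x, lambda) = (1/2) x^T Q x + c^T x + lambda^T (A x - b)
Stationarity (grad_x L = 0): Q x + c + A^T lambda = 0.
Primal feasibility: A x = b.

This gives the KKT block system:
  [ Q   A^T ] [ x     ]   [-c ]
  [ A    0  ] [ lambda ] = [ b ]

Solving the linear system:
  x*      = (3.8534, -0.5179, 1.4039)
  lambda* = (17.3746)
  f(x*)   = 116.8779

x* = (3.8534, -0.5179, 1.4039), lambda* = (17.3746)


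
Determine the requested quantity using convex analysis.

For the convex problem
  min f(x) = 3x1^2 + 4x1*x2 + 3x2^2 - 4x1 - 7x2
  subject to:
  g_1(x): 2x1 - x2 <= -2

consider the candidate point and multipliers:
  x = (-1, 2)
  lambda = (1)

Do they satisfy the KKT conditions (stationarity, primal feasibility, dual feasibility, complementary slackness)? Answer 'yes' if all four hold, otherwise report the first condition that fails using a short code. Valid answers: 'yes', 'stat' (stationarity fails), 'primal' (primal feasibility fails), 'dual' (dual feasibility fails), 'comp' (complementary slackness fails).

Gradient of f: grad f(x) = Q x + c = (-2, 1)
Constraint values g_i(x) = a_i^T x - b_i:
  g_1((-1, 2)) = -2
Stationarity residual: grad f(x) + sum_i lambda_i a_i = (0, 0)
  -> stationarity OK
Primal feasibility (all g_i <= 0): OK
Dual feasibility (all lambda_i >= 0): OK
Complementary slackness (lambda_i * g_i(x) = 0 for all i): FAILS

Verdict: the first failing condition is complementary_slackness -> comp.

comp


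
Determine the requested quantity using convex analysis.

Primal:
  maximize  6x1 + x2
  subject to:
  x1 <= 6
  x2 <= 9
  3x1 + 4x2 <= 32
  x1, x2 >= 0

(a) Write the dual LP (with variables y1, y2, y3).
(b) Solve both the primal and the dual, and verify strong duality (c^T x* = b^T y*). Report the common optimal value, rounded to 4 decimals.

The standard primal-dual pair for 'max c^T x s.t. A x <= b, x >= 0' is:
  Dual:  min b^T y  s.t.  A^T y >= c,  y >= 0.

So the dual LP is:
  minimize  6y1 + 9y2 + 32y3
  subject to:
    y1 + 3y3 >= 6
    y2 + 4y3 >= 1
    y1, y2, y3 >= 0

Solving the primal: x* = (6, 3.5).
  primal value c^T x* = 39.5.
Solving the dual: y* = (5.25, 0, 0.25).
  dual value b^T y* = 39.5.
Strong duality: c^T x* = b^T y*. Confirmed.

39.5


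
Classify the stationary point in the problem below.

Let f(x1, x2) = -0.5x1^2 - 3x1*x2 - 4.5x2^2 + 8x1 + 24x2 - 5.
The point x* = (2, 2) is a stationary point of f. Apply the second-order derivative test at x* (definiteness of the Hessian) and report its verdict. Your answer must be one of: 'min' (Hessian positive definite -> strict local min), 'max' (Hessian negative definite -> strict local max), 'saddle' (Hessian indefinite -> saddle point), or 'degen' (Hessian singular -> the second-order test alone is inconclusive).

Compute the Hessian H = grad^2 f:
  H = [[-1, -3], [-3, -9]]
Verify stationarity: grad f(x*) = H x* + g = (0, 0).
Eigenvalues of H: -10, 0.
H has a zero eigenvalue (singular; negative semidefinite but not definite), so H is neither positive definite, negative definite, nor indefinite. The second-order test alone is inconclusive -> degen.
(Indeed, f is constant along the null direction of H through x*, so x* is not a strict local extremum.)

degen


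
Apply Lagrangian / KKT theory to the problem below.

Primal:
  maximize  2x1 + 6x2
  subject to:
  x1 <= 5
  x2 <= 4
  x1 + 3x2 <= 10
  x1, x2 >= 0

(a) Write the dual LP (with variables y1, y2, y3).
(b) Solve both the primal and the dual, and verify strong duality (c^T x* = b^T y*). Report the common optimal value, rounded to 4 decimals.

The standard primal-dual pair for 'max c^T x s.t. A x <= b, x >= 0' is:
  Dual:  min b^T y  s.t.  A^T y >= c,  y >= 0.

So the dual LP is:
  minimize  5y1 + 4y2 + 10y3
  subject to:
    y1 + y3 >= 2
    y2 + 3y3 >= 6
    y1, y2, y3 >= 0

Solving the primal: x* = (0, 3.3333).
  primal value c^T x* = 20.
Solving the dual: y* = (0, 0, 2).
  dual value b^T y* = 20.
Strong duality: c^T x* = b^T y*. Confirmed.

20


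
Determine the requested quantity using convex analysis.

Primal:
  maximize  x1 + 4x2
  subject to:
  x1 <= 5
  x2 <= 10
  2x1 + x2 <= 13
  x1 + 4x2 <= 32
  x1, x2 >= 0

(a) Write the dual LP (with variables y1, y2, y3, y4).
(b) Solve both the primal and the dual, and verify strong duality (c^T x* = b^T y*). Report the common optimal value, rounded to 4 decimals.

The standard primal-dual pair for 'max c^T x s.t. A x <= b, x >= 0' is:
  Dual:  min b^T y  s.t.  A^T y >= c,  y >= 0.

So the dual LP is:
  minimize  5y1 + 10y2 + 13y3 + 32y4
  subject to:
    y1 + 2y3 + y4 >= 1
    y2 + y3 + 4y4 >= 4
    y1, y2, y3, y4 >= 0

Solving the primal: x* = (2.8571, 7.2857).
  primal value c^T x* = 32.
Solving the dual: y* = (0, 0, 0, 1).
  dual value b^T y* = 32.
Strong duality: c^T x* = b^T y*. Confirmed.

32


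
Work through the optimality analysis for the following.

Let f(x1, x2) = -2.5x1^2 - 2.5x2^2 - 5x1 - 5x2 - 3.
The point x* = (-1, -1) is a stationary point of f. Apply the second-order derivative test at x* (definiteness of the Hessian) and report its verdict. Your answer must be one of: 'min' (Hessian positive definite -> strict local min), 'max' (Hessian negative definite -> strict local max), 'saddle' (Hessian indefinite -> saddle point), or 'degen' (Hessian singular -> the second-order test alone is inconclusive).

Compute the Hessian H = grad^2 f:
  H = [[-5, 0], [0, -5]]
Verify stationarity: grad f(x*) = H x* + g = (0, 0).
Eigenvalues of H: -5, -5.
Both eigenvalues < 0, so H is negative definite -> x* is a strict local max.

max


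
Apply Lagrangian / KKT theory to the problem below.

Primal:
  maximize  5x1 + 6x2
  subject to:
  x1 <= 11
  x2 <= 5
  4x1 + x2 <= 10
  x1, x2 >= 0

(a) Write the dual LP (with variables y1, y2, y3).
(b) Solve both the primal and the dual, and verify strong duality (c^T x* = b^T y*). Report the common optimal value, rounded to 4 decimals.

The standard primal-dual pair for 'max c^T x s.t. A x <= b, x >= 0' is:
  Dual:  min b^T y  s.t.  A^T y >= c,  y >= 0.

So the dual LP is:
  minimize  11y1 + 5y2 + 10y3
  subject to:
    y1 + 4y3 >= 5
    y2 + y3 >= 6
    y1, y2, y3 >= 0

Solving the primal: x* = (1.25, 5).
  primal value c^T x* = 36.25.
Solving the dual: y* = (0, 4.75, 1.25).
  dual value b^T y* = 36.25.
Strong duality: c^T x* = b^T y*. Confirmed.

36.25


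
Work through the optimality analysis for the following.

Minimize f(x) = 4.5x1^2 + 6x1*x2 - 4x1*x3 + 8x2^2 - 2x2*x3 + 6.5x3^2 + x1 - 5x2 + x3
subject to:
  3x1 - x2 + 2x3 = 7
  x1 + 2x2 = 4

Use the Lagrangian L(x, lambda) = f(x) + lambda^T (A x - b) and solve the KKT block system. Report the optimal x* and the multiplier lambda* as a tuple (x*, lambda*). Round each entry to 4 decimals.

Form the Lagrangian:
  L(x, lambda) = (1/2) x^T Q x + c^T x + lambda^T (A x - b)
Stationarity (grad_x L = 0): Q x + c + A^T lambda = 0.
Primal feasibility: A x = b.

This gives the KKT block system:
  [ Q   A^T ] [ x     ]   [-c ]
  [ A    0  ] [ lambda ] = [ b ]

Solving the linear system:
  x*      = (1.9389, 1.0305, 1.1069)
  lambda* = (-2.7863, -11.8473)
  f(x*)   = 32.3931

x* = (1.9389, 1.0305, 1.1069), lambda* = (-2.7863, -11.8473)


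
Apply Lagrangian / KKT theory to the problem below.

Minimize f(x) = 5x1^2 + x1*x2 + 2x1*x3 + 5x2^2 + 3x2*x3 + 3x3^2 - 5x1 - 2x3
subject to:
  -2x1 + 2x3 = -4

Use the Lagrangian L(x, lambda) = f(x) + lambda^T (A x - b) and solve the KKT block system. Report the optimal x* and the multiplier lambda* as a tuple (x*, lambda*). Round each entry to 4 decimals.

Form the Lagrangian:
  L(x, lambda) = (1/2) x^T Q x + c^T x + lambda^T (A x - b)
Stationarity (grad_x L = 0): Q x + c + A^T lambda = 0.
Primal feasibility: A x = b.

This gives the KKT block system:
  [ Q   A^T ] [ x     ]   [-c ]
  [ A    0  ] [ lambda ] = [ b ]

Solving the linear system:
  x*      = (1.1196, 0.1522, -0.8804)
  lambda* = (2.2935)
  f(x*)   = 2.6685

x* = (1.1196, 0.1522, -0.8804), lambda* = (2.2935)


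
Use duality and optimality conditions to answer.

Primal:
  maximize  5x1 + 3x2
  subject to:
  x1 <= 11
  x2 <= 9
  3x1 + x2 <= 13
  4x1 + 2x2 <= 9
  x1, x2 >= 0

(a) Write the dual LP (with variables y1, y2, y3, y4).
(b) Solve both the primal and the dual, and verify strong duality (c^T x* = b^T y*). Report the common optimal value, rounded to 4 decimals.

The standard primal-dual pair for 'max c^T x s.t. A x <= b, x >= 0' is:
  Dual:  min b^T y  s.t.  A^T y >= c,  y >= 0.

So the dual LP is:
  minimize  11y1 + 9y2 + 13y3 + 9y4
  subject to:
    y1 + 3y3 + 4y4 >= 5
    y2 + y3 + 2y4 >= 3
    y1, y2, y3, y4 >= 0

Solving the primal: x* = (0, 4.5).
  primal value c^T x* = 13.5.
Solving the dual: y* = (0, 0, 0, 1.5).
  dual value b^T y* = 13.5.
Strong duality: c^T x* = b^T y*. Confirmed.

13.5


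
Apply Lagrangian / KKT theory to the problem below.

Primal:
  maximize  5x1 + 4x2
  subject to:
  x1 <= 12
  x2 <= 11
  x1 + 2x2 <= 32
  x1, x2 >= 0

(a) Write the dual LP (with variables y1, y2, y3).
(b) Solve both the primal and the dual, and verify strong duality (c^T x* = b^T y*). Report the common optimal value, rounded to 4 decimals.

The standard primal-dual pair for 'max c^T x s.t. A x <= b, x >= 0' is:
  Dual:  min b^T y  s.t.  A^T y >= c,  y >= 0.

So the dual LP is:
  minimize  12y1 + 11y2 + 32y3
  subject to:
    y1 + y3 >= 5
    y2 + 2y3 >= 4
    y1, y2, y3 >= 0

Solving the primal: x* = (12, 10).
  primal value c^T x* = 100.
Solving the dual: y* = (3, 0, 2).
  dual value b^T y* = 100.
Strong duality: c^T x* = b^T y*. Confirmed.

100


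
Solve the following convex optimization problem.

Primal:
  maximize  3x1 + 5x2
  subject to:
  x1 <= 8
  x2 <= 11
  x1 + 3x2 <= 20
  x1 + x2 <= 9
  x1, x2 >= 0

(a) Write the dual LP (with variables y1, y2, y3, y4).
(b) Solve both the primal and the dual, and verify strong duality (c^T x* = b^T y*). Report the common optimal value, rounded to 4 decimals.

The standard primal-dual pair for 'max c^T x s.t. A x <= b, x >= 0' is:
  Dual:  min b^T y  s.t.  A^T y >= c,  y >= 0.

So the dual LP is:
  minimize  8y1 + 11y2 + 20y3 + 9y4
  subject to:
    y1 + y3 + y4 >= 3
    y2 + 3y3 + y4 >= 5
    y1, y2, y3, y4 >= 0

Solving the primal: x* = (3.5, 5.5).
  primal value c^T x* = 38.
Solving the dual: y* = (0, 0, 1, 2).
  dual value b^T y* = 38.
Strong duality: c^T x* = b^T y*. Confirmed.

38


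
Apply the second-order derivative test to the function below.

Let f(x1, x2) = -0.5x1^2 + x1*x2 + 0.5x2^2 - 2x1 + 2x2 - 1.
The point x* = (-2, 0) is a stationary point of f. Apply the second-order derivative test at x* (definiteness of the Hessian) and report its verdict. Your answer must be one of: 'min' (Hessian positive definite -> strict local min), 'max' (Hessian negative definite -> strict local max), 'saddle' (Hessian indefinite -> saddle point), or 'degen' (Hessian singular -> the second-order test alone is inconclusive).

Compute the Hessian H = grad^2 f:
  H = [[-1, 1], [1, 1]]
Verify stationarity: grad f(x*) = H x* + g = (0, 0).
Eigenvalues of H: -1.4142, 1.4142.
Eigenvalues have mixed signs, so H is indefinite -> x* is a saddle point.

saddle


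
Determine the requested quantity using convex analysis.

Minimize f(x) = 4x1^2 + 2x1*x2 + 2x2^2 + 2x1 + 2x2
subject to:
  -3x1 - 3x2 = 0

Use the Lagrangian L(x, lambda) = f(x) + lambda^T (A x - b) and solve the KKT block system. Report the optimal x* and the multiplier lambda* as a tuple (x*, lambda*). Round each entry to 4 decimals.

Form the Lagrangian:
  L(x, lambda) = (1/2) x^T Q x + c^T x + lambda^T (A x - b)
Stationarity (grad_x L = 0): Q x + c + A^T lambda = 0.
Primal feasibility: A x = b.

This gives the KKT block system:
  [ Q   A^T ] [ x     ]   [-c ]
  [ A    0  ] [ lambda ] = [ b ]

Solving the linear system:
  x*      = (0, 0)
  lambda* = (0.6667)
  f(x*)   = 0

x* = (0, 0), lambda* = (0.6667)


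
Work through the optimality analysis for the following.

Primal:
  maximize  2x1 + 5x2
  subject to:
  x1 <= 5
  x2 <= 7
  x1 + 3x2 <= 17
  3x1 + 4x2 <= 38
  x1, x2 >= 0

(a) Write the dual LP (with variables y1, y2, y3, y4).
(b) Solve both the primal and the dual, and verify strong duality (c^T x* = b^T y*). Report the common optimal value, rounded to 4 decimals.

The standard primal-dual pair for 'max c^T x s.t. A x <= b, x >= 0' is:
  Dual:  min b^T y  s.t.  A^T y >= c,  y >= 0.

So the dual LP is:
  minimize  5y1 + 7y2 + 17y3 + 38y4
  subject to:
    y1 + y3 + 3y4 >= 2
    y2 + 3y3 + 4y4 >= 5
    y1, y2, y3, y4 >= 0

Solving the primal: x* = (5, 4).
  primal value c^T x* = 30.
Solving the dual: y* = (0.3333, 0, 1.6667, 0).
  dual value b^T y* = 30.
Strong duality: c^T x* = b^T y*. Confirmed.

30


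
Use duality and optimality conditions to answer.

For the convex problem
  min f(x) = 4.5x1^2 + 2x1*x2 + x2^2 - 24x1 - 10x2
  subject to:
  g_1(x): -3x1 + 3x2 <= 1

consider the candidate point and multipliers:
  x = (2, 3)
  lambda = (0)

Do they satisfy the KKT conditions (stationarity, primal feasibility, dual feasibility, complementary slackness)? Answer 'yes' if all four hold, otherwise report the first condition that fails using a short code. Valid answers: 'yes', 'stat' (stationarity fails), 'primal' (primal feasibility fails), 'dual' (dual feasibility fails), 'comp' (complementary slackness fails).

Gradient of f: grad f(x) = Q x + c = (0, 0)
Constraint values g_i(x) = a_i^T x - b_i:
  g_1((2, 3)) = 2
Stationarity residual: grad f(x) + sum_i lambda_i a_i = (0, 0)
  -> stationarity OK
Primal feasibility (all g_i <= 0): FAILS
Dual feasibility (all lambda_i >= 0): OK
Complementary slackness (lambda_i * g_i(x) = 0 for all i): OK

Verdict: the first failing condition is primal_feasibility -> primal.

primal


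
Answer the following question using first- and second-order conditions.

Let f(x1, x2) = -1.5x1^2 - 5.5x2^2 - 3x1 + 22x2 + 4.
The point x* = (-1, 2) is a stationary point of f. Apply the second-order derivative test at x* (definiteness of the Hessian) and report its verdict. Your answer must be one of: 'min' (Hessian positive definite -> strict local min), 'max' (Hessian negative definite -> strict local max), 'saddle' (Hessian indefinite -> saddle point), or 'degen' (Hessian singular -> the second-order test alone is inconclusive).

Compute the Hessian H = grad^2 f:
  H = [[-3, 0], [0, -11]]
Verify stationarity: grad f(x*) = H x* + g = (0, 0).
Eigenvalues of H: -11, -3.
Both eigenvalues < 0, so H is negative definite -> x* is a strict local max.

max


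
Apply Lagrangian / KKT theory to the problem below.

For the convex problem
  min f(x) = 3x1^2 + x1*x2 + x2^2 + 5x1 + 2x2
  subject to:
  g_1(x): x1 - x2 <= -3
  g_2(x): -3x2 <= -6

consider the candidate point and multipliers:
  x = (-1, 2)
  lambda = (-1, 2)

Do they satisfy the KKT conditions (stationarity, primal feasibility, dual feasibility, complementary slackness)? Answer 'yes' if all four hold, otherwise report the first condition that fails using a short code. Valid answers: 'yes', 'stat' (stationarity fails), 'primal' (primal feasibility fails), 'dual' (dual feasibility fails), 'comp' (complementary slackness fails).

Gradient of f: grad f(x) = Q x + c = (1, 5)
Constraint values g_i(x) = a_i^T x - b_i:
  g_1((-1, 2)) = 0
  g_2((-1, 2)) = 0
Stationarity residual: grad f(x) + sum_i lambda_i a_i = (0, 0)
  -> stationarity OK
Primal feasibility (all g_i <= 0): OK
Dual feasibility (all lambda_i >= 0): FAILS
Complementary slackness (lambda_i * g_i(x) = 0 for all i): OK

Verdict: the first failing condition is dual_feasibility -> dual.

dual


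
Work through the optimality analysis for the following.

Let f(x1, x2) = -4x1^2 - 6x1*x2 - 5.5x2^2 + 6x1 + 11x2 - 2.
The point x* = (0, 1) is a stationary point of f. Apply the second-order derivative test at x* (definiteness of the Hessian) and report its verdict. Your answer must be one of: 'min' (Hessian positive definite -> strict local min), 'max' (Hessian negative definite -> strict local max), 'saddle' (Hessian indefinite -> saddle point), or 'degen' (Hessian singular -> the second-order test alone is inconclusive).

Compute the Hessian H = grad^2 f:
  H = [[-8, -6], [-6, -11]]
Verify stationarity: grad f(x*) = H x* + g = (0, 0).
Eigenvalues of H: -15.6847, -3.3153.
Both eigenvalues < 0, so H is negative definite -> x* is a strict local max.

max


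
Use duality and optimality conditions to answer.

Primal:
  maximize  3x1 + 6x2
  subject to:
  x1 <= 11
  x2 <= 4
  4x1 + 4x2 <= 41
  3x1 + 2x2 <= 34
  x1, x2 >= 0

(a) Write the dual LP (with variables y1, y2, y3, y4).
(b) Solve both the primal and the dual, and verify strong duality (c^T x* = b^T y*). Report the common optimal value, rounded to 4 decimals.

The standard primal-dual pair for 'max c^T x s.t. A x <= b, x >= 0' is:
  Dual:  min b^T y  s.t.  A^T y >= c,  y >= 0.

So the dual LP is:
  minimize  11y1 + 4y2 + 41y3 + 34y4
  subject to:
    y1 + 4y3 + 3y4 >= 3
    y2 + 4y3 + 2y4 >= 6
    y1, y2, y3, y4 >= 0

Solving the primal: x* = (6.25, 4).
  primal value c^T x* = 42.75.
Solving the dual: y* = (0, 3, 0.75, 0).
  dual value b^T y* = 42.75.
Strong duality: c^T x* = b^T y*. Confirmed.

42.75


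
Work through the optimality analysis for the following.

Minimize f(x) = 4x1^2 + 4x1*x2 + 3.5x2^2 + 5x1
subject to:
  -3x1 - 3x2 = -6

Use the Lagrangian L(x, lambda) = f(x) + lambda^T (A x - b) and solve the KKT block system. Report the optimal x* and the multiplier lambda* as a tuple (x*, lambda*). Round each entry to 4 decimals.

Form the Lagrangian:
  L(x, lambda) = (1/2) x^T Q x + c^T x + lambda^T (A x - b)
Stationarity (grad_x L = 0): Q x + c + A^T lambda = 0.
Primal feasibility: A x = b.

This gives the KKT block system:
  [ Q   A^T ] [ x     ]   [-c ]
  [ A    0  ] [ lambda ] = [ b ]

Solving the linear system:
  x*      = (0.1429, 1.8571)
  lambda* = (4.5238)
  f(x*)   = 13.9286

x* = (0.1429, 1.8571), lambda* = (4.5238)


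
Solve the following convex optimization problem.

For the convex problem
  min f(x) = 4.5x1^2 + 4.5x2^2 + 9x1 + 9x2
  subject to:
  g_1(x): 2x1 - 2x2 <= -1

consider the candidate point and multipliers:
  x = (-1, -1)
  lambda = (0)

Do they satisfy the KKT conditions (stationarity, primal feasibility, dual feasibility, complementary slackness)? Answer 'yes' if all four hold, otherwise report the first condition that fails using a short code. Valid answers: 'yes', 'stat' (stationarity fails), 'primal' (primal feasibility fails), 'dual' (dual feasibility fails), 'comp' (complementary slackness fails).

Gradient of f: grad f(x) = Q x + c = (0, 0)
Constraint values g_i(x) = a_i^T x - b_i:
  g_1((-1, -1)) = 1
Stationarity residual: grad f(x) + sum_i lambda_i a_i = (0, 0)
  -> stationarity OK
Primal feasibility (all g_i <= 0): FAILS
Dual feasibility (all lambda_i >= 0): OK
Complementary slackness (lambda_i * g_i(x) = 0 for all i): OK

Verdict: the first failing condition is primal_feasibility -> primal.

primal


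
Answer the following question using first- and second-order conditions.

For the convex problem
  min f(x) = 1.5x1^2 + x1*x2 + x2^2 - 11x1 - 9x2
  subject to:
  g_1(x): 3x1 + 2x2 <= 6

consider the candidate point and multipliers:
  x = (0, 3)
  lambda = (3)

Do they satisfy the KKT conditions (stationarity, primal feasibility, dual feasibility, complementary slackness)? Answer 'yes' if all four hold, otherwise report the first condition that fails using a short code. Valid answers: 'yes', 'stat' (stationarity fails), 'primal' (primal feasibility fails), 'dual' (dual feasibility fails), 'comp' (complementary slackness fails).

Gradient of f: grad f(x) = Q x + c = (-8, -3)
Constraint values g_i(x) = a_i^T x - b_i:
  g_1((0, 3)) = 0
Stationarity residual: grad f(x) + sum_i lambda_i a_i = (1, 3)
  -> stationarity FAILS
Primal feasibility (all g_i <= 0): OK
Dual feasibility (all lambda_i >= 0): OK
Complementary slackness (lambda_i * g_i(x) = 0 for all i): OK

Verdict: the first failing condition is stationarity -> stat.

stat


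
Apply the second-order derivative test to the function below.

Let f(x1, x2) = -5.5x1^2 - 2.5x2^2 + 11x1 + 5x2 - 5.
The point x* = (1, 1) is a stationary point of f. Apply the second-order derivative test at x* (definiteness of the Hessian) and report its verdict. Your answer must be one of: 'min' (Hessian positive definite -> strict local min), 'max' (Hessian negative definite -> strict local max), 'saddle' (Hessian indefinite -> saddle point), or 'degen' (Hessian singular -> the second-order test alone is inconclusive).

Compute the Hessian H = grad^2 f:
  H = [[-11, 0], [0, -5]]
Verify stationarity: grad f(x*) = H x* + g = (0, 0).
Eigenvalues of H: -11, -5.
Both eigenvalues < 0, so H is negative definite -> x* is a strict local max.

max


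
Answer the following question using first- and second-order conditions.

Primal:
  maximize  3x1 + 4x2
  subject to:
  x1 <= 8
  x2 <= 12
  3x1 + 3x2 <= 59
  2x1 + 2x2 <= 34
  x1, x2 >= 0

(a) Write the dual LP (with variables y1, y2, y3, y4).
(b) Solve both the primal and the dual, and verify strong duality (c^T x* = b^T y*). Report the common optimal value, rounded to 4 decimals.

The standard primal-dual pair for 'max c^T x s.t. A x <= b, x >= 0' is:
  Dual:  min b^T y  s.t.  A^T y >= c,  y >= 0.

So the dual LP is:
  minimize  8y1 + 12y2 + 59y3 + 34y4
  subject to:
    y1 + 3y3 + 2y4 >= 3
    y2 + 3y3 + 2y4 >= 4
    y1, y2, y3, y4 >= 0

Solving the primal: x* = (5, 12).
  primal value c^T x* = 63.
Solving the dual: y* = (0, 1, 0, 1.5).
  dual value b^T y* = 63.
Strong duality: c^T x* = b^T y*. Confirmed.

63


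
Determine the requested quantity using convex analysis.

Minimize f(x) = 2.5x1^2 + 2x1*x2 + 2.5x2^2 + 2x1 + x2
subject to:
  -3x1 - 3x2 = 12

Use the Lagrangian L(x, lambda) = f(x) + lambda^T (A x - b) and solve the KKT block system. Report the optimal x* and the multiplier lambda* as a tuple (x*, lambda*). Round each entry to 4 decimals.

Form the Lagrangian:
  L(x, lambda) = (1/2) x^T Q x + c^T x + lambda^T (A x - b)
Stationarity (grad_x L = 0): Q x + c + A^T lambda = 0.
Primal feasibility: A x = b.

This gives the KKT block system:
  [ Q   A^T ] [ x     ]   [-c ]
  [ A    0  ] [ lambda ] = [ b ]

Solving the linear system:
  x*      = (-2.1667, -1.8333)
  lambda* = (-4.1667)
  f(x*)   = 21.9167

x* = (-2.1667, -1.8333), lambda* = (-4.1667)


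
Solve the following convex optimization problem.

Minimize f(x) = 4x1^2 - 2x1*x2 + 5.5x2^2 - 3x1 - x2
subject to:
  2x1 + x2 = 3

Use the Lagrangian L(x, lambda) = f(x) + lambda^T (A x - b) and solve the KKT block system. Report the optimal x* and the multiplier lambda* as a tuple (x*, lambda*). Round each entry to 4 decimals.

Form the Lagrangian:
  L(x, lambda) = (1/2) x^T Q x + c^T x + lambda^T (A x - b)
Stationarity (grad_x L = 0): Q x + c + A^T lambda = 0.
Primal feasibility: A x = b.

This gives the KKT block system:
  [ Q   A^T ] [ x     ]   [-c ]
  [ A    0  ] [ lambda ] = [ b ]

Solving the linear system:
  x*      = (1.2167, 0.5667)
  lambda* = (-2.8)
  f(x*)   = 2.0917

x* = (1.2167, 0.5667), lambda* = (-2.8)


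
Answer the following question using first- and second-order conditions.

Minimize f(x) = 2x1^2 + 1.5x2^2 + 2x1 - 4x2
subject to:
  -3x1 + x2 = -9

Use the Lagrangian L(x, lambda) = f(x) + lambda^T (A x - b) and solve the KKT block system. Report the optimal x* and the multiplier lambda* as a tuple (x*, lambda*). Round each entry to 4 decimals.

Form the Lagrangian:
  L(x, lambda) = (1/2) x^T Q x + c^T x + lambda^T (A x - b)
Stationarity (grad_x L = 0): Q x + c + A^T lambda = 0.
Primal feasibility: A x = b.

This gives the KKT block system:
  [ Q   A^T ] [ x     ]   [-c ]
  [ A    0  ] [ lambda ] = [ b ]

Solving the linear system:
  x*      = (2.9355, -0.1935)
  lambda* = (4.5806)
  f(x*)   = 23.9355

x* = (2.9355, -0.1935), lambda* = (4.5806)


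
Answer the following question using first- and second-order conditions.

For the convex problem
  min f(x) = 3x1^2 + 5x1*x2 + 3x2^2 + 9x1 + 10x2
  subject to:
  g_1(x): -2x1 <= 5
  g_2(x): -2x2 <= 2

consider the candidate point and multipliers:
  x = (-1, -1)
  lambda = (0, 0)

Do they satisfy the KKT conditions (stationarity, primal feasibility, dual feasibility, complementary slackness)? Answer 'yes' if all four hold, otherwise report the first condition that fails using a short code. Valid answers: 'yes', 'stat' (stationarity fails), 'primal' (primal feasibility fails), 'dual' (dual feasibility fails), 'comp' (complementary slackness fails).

Gradient of f: grad f(x) = Q x + c = (-2, -1)
Constraint values g_i(x) = a_i^T x - b_i:
  g_1((-1, -1)) = -3
  g_2((-1, -1)) = 0
Stationarity residual: grad f(x) + sum_i lambda_i a_i = (-2, -1)
  -> stationarity FAILS
Primal feasibility (all g_i <= 0): OK
Dual feasibility (all lambda_i >= 0): OK
Complementary slackness (lambda_i * g_i(x) = 0 for all i): OK

Verdict: the first failing condition is stationarity -> stat.

stat


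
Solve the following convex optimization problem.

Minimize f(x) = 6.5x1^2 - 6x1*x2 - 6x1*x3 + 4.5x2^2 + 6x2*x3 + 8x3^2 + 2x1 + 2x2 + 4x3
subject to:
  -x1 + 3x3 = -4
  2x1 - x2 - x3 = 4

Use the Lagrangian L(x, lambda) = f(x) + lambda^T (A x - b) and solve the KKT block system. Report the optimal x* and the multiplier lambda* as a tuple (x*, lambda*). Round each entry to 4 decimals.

Form the Lagrangian:
  L(x, lambda) = (1/2) x^T Q x + c^T x + lambda^T (A x - b)
Stationarity (grad_x L = 0): Q x + c + A^T lambda = 0.
Primal feasibility: A x = b.

This gives the KKT block system:
  [ Q   A^T ] [ x     ]   [-c ]
  [ A    0  ] [ lambda ] = [ b ]

Solving the linear system:
  x*      = (1.5644, -0.0594, -0.8119)
  lambda* = (1.9802, -12.7921)
  f(x*)   = 29.4257

x* = (1.5644, -0.0594, -0.8119), lambda* = (1.9802, -12.7921)


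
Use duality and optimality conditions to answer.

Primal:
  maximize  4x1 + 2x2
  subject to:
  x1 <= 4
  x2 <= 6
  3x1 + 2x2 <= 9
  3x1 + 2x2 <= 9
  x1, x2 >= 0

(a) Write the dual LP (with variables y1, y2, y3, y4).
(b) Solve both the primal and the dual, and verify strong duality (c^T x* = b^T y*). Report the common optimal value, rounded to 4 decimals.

The standard primal-dual pair for 'max c^T x s.t. A x <= b, x >= 0' is:
  Dual:  min b^T y  s.t.  A^T y >= c,  y >= 0.

So the dual LP is:
  minimize  4y1 + 6y2 + 9y3 + 9y4
  subject to:
    y1 + 3y3 + 3y4 >= 4
    y2 + 2y3 + 2y4 >= 2
    y1, y2, y3, y4 >= 0

Solving the primal: x* = (3, 0).
  primal value c^T x* = 12.
Solving the dual: y* = (0, 0, 1.3333, 0).
  dual value b^T y* = 12.
Strong duality: c^T x* = b^T y*. Confirmed.

12


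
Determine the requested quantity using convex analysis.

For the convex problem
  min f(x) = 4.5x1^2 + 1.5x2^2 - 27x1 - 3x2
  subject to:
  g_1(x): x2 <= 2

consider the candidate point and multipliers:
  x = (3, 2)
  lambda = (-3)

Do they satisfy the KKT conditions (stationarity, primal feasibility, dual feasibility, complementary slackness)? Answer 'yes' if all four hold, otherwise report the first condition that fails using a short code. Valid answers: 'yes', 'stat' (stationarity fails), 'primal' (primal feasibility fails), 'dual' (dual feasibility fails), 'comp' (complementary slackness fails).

Gradient of f: grad f(x) = Q x + c = (0, 3)
Constraint values g_i(x) = a_i^T x - b_i:
  g_1((3, 2)) = 0
Stationarity residual: grad f(x) + sum_i lambda_i a_i = (0, 0)
  -> stationarity OK
Primal feasibility (all g_i <= 0): OK
Dual feasibility (all lambda_i >= 0): FAILS
Complementary slackness (lambda_i * g_i(x) = 0 for all i): OK

Verdict: the first failing condition is dual_feasibility -> dual.

dual


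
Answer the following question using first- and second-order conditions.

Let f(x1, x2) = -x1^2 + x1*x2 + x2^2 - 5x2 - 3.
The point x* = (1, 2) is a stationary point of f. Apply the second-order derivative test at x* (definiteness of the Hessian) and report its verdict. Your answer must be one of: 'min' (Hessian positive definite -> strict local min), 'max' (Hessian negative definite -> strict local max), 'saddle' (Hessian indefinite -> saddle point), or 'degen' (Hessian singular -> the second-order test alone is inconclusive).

Compute the Hessian H = grad^2 f:
  H = [[-2, 1], [1, 2]]
Verify stationarity: grad f(x*) = H x* + g = (0, 0).
Eigenvalues of H: -2.2361, 2.2361.
Eigenvalues have mixed signs, so H is indefinite -> x* is a saddle point.

saddle
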